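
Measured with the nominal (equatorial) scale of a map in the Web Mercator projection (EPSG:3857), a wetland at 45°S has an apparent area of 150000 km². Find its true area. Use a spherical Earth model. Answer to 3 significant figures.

75000 km²

For Mercator, h = k = sec φ (a conformal cylindrical projection has a single point scale, 1/cos φ).
Areal scale = k² = sec²φ = 1/cos²(45°) = 1/0.7071² = 2.000.
True area = apparent / (areal scale) = 150000 / 2.000 ≈ 75000 km².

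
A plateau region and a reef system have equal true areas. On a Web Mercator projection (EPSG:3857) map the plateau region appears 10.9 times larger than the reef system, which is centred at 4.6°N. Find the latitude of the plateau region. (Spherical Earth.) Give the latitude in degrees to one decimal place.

For equal true areas on Mercator, apparent areas scale as sec²φ, so the ratio is cos²φ₂ / cos²φ₁.
cos²φ₂ / cos²φ₁ = 10.9  ⇒  cos φ₁ = cos 4.6° / √10.9 = 0.9968/3.302 = 0.3019.
φ₁ = arccos(0.3019) ≈ 72.4°.

72.4°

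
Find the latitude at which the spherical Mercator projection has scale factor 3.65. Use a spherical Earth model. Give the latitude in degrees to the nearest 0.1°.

74.1°

Mercator scale is k = sec φ = 1/cos φ.
1/cos φ = 3.65  ⇒  cos φ = 0.2740  ⇒  φ = arccos(0.2740) ≈ 74.1°.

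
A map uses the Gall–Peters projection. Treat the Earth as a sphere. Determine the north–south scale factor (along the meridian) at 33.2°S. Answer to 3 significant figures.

The Gall–Peters projection is cylindrical equal-area with φ₀ = 45°. A cylindrical equal-area projection with standard parallel φ₀ has meridian scale h = cos φ / cos φ₀ and parallel scale k = cos φ₀ / cos φ (so areas are preserved, h·k = 1).
h = cos 33.2° / cos 45° = 0.8368/0.7071 = 1.183.

1.18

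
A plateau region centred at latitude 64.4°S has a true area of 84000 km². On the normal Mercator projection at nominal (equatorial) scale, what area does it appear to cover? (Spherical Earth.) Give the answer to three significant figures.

Mercator is conformal, so the point scale is isotropic: h = k = sec φ = 1/cos φ.
Areal scale = k² = sec²φ = 1/cos²(64.4°) = 1/0.4321² = 5.356.
Apparent area = 84000 × 5.356 ≈ 450000 km².

450000 km²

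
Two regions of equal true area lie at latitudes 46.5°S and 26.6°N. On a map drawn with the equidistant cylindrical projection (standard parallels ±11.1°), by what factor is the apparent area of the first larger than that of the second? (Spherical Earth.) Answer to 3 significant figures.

With standard parallel φ₀ = 11.1°, the equirectangular projection gives x = Rλ cos φ₀, y = Rφ, so h = 1 and k = cos 11.1° / cos φ.
Areal scale at 46.5°: h·k = 1.000 × 1.426 = 1.426.
Areal scale at 26.6°: h·k = 1.000 × 1.097 = 1.097.
Ratio = 1.426/1.097 ≈ 1.30.

1.30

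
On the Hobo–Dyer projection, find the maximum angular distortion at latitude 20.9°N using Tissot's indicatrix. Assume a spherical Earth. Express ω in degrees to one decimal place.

18.6°

The Hobo–Dyer projection is cylindrical equal-area with φ₀ = 37.5°. Cylindrical equal-area (φ₀ = 37.5°): h = cos φ / cos 37.5° along meridians, k = cos 37.5° / cos φ along parallels; h·k = 1.
At 20.9°: h = 1.178, k = 0.8492; principal scales a = 1.178, b = 0.8492.
sin(ω/2) = (a − b)/(a + b) = 0.3283/2.027 = 0.1620, so ω = 2 arcsin(0.1620) ≈ 18.6°.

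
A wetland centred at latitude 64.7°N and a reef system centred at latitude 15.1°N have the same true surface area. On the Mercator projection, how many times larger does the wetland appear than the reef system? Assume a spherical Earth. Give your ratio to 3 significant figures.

5.10

Mercator areal scale is sec²φ.
At 64.7°: sec²(64.7°) = 1/0.4274² = 5.475.
At 15.1°: sec²(15.1°) = 1/0.9655² = 1.073.
Ratio = 5.475/1.073 = cos²(15.1°)/cos²(64.7°) ≈ 5.10.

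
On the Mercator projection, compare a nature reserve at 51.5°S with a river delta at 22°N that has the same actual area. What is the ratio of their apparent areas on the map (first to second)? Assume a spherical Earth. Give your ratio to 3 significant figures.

2.22

Mercator areal scale is sec²φ.
At 51.5°: sec²(51.5°) = 1/0.6225² = 2.580.
At 22°: sec²(22°) = 1/0.9272² = 1.163.
Ratio = 2.580/1.163 = cos²(22°)/cos²(51.5°) ≈ 2.22.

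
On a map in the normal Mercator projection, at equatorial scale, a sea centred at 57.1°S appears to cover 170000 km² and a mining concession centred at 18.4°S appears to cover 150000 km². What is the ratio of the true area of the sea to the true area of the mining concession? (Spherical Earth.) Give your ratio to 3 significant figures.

Mercator's areal exaggeration is sec²φ; hence true area = (apparent area) · cos²φ.
True area of sea: 170000 × cos²(57.1°) = 170000 × 0.2950 = 50160 km².
True area of mining concession: 150000 × cos²(18.4°) = 150000 × 0.9004 = 135100 km².
Ratio = 50160 / 135100 ≈ 0.371.

0.371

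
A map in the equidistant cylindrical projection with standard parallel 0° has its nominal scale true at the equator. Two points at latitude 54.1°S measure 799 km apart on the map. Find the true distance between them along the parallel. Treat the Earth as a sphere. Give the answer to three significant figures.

Plate carrée maps x = Rλ, y = Rφ. The meridian scale is h = 1 and the parallel scale is k = 1/cos φ = sec φ.
Along the parallel at 54.1°, map distances are exaggerated by k = sec 54.1° = 1.705.
True distance = 799 / 1.705 = 799 × cos 54.1° ≈ 469 km.

469 km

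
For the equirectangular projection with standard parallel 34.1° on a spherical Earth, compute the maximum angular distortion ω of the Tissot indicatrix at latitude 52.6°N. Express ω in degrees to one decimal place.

17.7°

With standard parallel φ₀ = 34.1°, the equirectangular projection gives x = Rλ cos φ₀, y = Rφ, so h = 1 and k = cos 34.1° / cos φ.
At 52.6°: h = 1.000, k = 1.363; principal scales a = 1.363, b = 1.000.
sin(ω/2) = (a − b)/(a + b) = 0.3633/2.363 = 0.1537, so ω = 2 arcsin(0.1537) ≈ 17.7°.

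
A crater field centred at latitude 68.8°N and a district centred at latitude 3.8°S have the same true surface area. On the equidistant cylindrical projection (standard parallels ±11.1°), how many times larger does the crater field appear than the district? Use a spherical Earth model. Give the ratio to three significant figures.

With standard parallel φ₀ = 11.1°, the equirectangular projection gives x = Rλ cos φ₀, y = Rφ, so h = 1 and k = cos 11.1° / cos φ.
Areal scale at 68.8°: h·k = 1.000 × 2.714 = 2.714.
Areal scale at 3.8°: h·k = 1.000 × 0.9835 = 0.9835.
Ratio = 2.714/0.9835 ≈ 2.76.

2.76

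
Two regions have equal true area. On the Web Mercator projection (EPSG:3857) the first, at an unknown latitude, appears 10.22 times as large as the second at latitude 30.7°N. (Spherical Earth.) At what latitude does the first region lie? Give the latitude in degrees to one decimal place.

On Mercator, (apparent₁)/(apparent₂) = sec²φ₁ / sec²φ₂ when true areas are equal.
cos²φ₂ / cos²φ₁ = 10.22  ⇒  cos φ₁ = cos 30.7° / √10.22 = 0.8599/3.197 = 0.2690.
φ₁ = arccos(0.2690) ≈ 74.4°.

74.4°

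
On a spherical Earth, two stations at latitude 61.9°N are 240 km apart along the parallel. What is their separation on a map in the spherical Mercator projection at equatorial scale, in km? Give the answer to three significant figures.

510 km

Mercator is conformal, so the point scale is isotropic: h = k = sec φ = 1/cos φ.
Along the parallel, k = sec 61.9° = 1/0.4710 = 2.123.
Map distance = 240 × 2.123 ≈ 510 km.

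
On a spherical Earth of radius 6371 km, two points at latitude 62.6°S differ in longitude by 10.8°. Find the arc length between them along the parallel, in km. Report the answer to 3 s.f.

Arc length along a parallel = R cos φ · Δλ (with Δλ in radians).
= 6371 × cos 62.6° × (10.8° × π/180) = 6371 × 0.4602 × 0.1885 ≈ 553 km.

553 km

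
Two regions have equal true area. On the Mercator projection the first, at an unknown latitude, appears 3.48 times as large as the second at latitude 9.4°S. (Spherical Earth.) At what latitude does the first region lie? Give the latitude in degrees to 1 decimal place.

Mercator areal scale is sec²φ, so apparent-area ratio = sec²φ₁ / sec²φ₂ = cos²φ₂ / cos²φ₁.
cos²φ₂ / cos²φ₁ = 3.48  ⇒  cos φ₁ = cos 9.4° / √3.48 = 0.9866/1.865 = 0.5289.
φ₁ = arccos(0.5289) ≈ 58.1°.

58.1°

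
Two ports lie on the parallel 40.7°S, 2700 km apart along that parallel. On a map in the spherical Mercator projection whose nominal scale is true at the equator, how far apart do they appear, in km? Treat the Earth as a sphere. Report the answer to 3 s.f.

Mercator is conformal, so the point scale is isotropic: h = k = sec φ = 1/cos φ.
Along the parallel, k = sec 40.7° = 1/0.7581 = 1.319.
Map distance = 2700 × 1.319 ≈ 3560 km.

3560 km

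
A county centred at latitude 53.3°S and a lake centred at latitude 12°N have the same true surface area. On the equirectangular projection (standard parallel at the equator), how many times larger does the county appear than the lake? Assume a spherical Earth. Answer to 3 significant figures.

Plate carrée maps x = Rλ, y = Rφ. The meridian scale is h = 1 and the parallel scale is k = 1/cos φ = sec φ.
Areal scale at 53.3°: h·k = 1.000 × 1.673 = 1.673.
Areal scale at 12°: h·k = 1.000 × 1.022 = 1.022.
Ratio = 1.673/1.022 ≈ 1.64.

1.64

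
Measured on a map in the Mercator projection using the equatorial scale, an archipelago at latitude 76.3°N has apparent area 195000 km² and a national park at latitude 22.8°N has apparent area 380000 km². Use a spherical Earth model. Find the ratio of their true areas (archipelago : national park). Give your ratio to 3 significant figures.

0.0339

On Mercator the areal scale is sec²φ, so true area = apparent × cos²φ.
True area of archipelago: 195000 × cos²(76.3°) = 195000 × 0.05609 = 10940 km².
True area of national park: 380000 × cos²(22.8°) = 380000 × 0.8498 = 322900 km².
Ratio = 10940 / 322900 ≈ 0.0339.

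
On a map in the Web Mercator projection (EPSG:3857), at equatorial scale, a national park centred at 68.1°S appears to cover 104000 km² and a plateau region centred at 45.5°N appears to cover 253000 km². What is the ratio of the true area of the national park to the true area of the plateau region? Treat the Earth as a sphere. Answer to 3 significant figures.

0.116

Mercator's areal exaggeration is sec²φ; hence true area = (apparent area) · cos²φ.
True area of national park: 104000 × cos²(68.1°) = 104000 × 0.1391 = 14470 km².
True area of plateau region: 253000 × cos²(45.5°) = 253000 × 0.4913 = 124300 km².
Ratio = 14470 / 124300 ≈ 0.116.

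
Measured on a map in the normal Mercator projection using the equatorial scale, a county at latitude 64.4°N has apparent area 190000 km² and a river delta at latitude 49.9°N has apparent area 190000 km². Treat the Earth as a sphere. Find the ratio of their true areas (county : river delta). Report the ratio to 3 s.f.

0.450

On Mercator the areal scale is sec²φ, so true area = apparent × cos²φ.
True area of county: 190000 × cos²(64.4°) = 190000 × 0.1867 = 35470 km².
True area of river delta: 190000 × cos²(49.9°) = 190000 × 0.4149 = 78830 km².
Ratio = 35470 / 78830 ≈ 0.450.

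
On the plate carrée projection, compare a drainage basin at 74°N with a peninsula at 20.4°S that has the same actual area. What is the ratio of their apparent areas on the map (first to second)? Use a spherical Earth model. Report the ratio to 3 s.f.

3.40

Plate carrée maps x = Rλ, y = Rφ. The meridian scale is h = 1 and the parallel scale is k = 1/cos φ = sec φ.
Areal scale at 74°: h·k = 1.000 × 3.628 = 3.628.
Areal scale at 20.4°: h·k = 1.000 × 1.067 = 1.067.
Ratio = 3.628/1.067 ≈ 3.40.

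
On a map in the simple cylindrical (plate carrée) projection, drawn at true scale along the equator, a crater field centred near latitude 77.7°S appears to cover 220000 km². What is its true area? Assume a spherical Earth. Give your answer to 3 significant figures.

46900 km²

In the plate carrée (x = Rλ, y = Rφ), meridians are true-scale (h = 1) and parallels are stretched by k = sec φ.
Areal scale = h·k = 1 × sec φ; at 77.7°, h = 1.000, k = 4.694, so h·k = 4.694.
True area = apparent / (areal scale) = 220000 / 4.694 ≈ 46900 km².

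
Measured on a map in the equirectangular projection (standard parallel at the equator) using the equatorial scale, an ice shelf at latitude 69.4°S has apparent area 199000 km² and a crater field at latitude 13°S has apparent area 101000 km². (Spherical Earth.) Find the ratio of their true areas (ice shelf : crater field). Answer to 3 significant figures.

0.711

Plate carrée has h = 1 and k = sec φ, giving areal scale sec φ; true area = (apparent area) · cos φ.
True area of ice shelf: 199000 × cos(69.4°) = 199000 × 0.3518 = 70020 km².
True area of crater field: 101000 × cos(13°) = 101000 × 0.9744 = 98410 km².
Ratio = 70020 / 98410 ≈ 0.711.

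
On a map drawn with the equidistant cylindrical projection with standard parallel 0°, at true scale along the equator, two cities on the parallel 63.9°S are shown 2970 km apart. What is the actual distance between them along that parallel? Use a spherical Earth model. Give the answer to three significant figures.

1310 km

Plate carrée maps x = Rλ, y = Rφ. The meridian scale is h = 1 and the parallel scale is k = 1/cos φ = sec φ.
Along the parallel at 63.9°, map distances are exaggerated by k = sec 63.9° = 2.273.
True distance = 2970 / 2.273 = 2970 × cos 63.9° ≈ 1310 km.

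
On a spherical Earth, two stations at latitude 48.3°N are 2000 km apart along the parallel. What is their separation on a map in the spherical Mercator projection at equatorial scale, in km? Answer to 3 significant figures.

For Mercator, h = k = sec φ (a conformal cylindrical projection has a single point scale, 1/cos φ).
Along the parallel, k = sec 48.3° = 1/0.6652 = 1.503.
Map distance = 2000 × 1.503 ≈ 3010 km.

3010 km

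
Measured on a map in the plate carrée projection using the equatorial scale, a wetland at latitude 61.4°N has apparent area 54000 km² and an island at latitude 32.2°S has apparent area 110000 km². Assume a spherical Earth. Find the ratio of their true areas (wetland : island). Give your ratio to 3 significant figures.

0.278

Plate carrée has h = 1 and k = sec φ, giving areal scale sec φ; true area = (apparent area) · cos φ.
True area of wetland: 54000 × cos(61.4°) = 54000 × 0.4787 = 25850 km².
True area of island: 110000 × cos(32.2°) = 110000 × 0.8462 = 93080 km².
Ratio = 25850 / 93080 ≈ 0.278.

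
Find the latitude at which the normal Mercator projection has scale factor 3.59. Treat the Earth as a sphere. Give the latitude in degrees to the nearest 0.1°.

73.8°

Mercator scale is k = sec φ = 1/cos φ.
1/cos φ = 3.59  ⇒  cos φ = 0.2786  ⇒  φ = arccos(0.2786) ≈ 73.8°.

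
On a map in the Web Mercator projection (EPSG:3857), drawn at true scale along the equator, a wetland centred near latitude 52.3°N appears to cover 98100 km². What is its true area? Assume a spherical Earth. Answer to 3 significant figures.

36700 km²

Mercator is conformal, so the point scale is isotropic: h = k = sec φ = 1/cos φ.
Areal scale = k² = sec²φ = 1/cos²(52.3°) = 1/0.6115² = 2.674.
True area = apparent / (areal scale) = 98100 / 2.674 ≈ 36700 km².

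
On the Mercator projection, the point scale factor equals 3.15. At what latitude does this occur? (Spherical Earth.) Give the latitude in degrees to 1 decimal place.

71.5°

Mercator scale is k = sec φ = 1/cos φ.
1/cos φ = 3.15  ⇒  cos φ = 0.3175  ⇒  φ = arccos(0.3175) ≈ 71.5°.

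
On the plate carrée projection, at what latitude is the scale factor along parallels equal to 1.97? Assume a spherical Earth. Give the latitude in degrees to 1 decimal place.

59.5°

Plate carrée: h = 1, k = sec φ along parallels.
sec φ = 1.97  ⇒  cos φ = 0.5076  ⇒  φ ≈ 59.5°.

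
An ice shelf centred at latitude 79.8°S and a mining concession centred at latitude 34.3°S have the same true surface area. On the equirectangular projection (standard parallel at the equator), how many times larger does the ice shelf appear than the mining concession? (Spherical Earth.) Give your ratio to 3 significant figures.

For the equirectangular projection with φ₀ = 0 (plate carrée), h = 1 along meridians and k = sec φ along parallels.
Areal scale at 79.8°: h·k = 1.000 × 5.647 = 5.647.
Areal scale at 34.3°: h·k = 1.000 × 1.211 = 1.211.
Ratio = 5.647/1.211 ≈ 4.66.

4.66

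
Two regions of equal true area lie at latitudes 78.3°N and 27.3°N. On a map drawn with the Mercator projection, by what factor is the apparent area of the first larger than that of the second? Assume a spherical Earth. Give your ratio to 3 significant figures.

19.2

Mercator areal scale is sec²φ.
At 78.3°: sec²(78.3°) = 1/0.2028² = 24.32.
At 27.3°: sec²(27.3°) = 1/0.8886² = 1.266.
Ratio = 24.32/1.266 = cos²(27.3°)/cos²(78.3°) ≈ 19.2.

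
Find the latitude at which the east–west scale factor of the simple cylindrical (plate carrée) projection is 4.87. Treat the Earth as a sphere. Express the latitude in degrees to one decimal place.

78.2°

Plate carrée: h = 1, k = sec φ along parallels.
sec φ = 4.87  ⇒  cos φ = 0.2053  ⇒  φ ≈ 78.2°.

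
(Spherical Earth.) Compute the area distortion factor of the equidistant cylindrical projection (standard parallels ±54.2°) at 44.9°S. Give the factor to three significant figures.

In the equirectangular projection with standard parallel φ₀ = 54.2° (x = Rλ cos φ₀, y = Rφ), meridians are true-scale (h = 1) and the parallel scale is k = cos φ₀ / cos φ.
Areal scale = h·k = 1 × cos φ₀ / cos φ; at 44.9°, h = 1.000, k = 0.8258, so h·k = 0.8258.

0.826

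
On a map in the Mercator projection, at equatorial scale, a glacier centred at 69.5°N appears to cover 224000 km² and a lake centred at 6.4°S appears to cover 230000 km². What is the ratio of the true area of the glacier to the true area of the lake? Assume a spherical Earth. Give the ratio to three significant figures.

0.121

Since Mercator area scale is 1/cos²φ, the true area equals the apparent area multiplied by cos²φ.
True area of glacier: 224000 × cos²(69.5°) = 224000 × 0.1226 = 27470 km².
True area of lake: 230000 × cos²(6.4°) = 230000 × 0.9876 = 227100 km².
Ratio = 27470 / 227100 ≈ 0.121.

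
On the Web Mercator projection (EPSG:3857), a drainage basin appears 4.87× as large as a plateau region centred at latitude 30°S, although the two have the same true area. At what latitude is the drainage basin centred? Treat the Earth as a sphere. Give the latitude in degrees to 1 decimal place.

Mercator areal scale is sec²φ, so apparent-area ratio = sec²φ₁ / sec²φ₂ = cos²φ₂ / cos²φ₁.
cos²φ₂ / cos²φ₁ = 4.87  ⇒  cos φ₁ = cos 30° / √4.87 = 0.8660/2.207 = 0.3924.
φ₁ = arccos(0.3924) ≈ 66.9°.

66.9°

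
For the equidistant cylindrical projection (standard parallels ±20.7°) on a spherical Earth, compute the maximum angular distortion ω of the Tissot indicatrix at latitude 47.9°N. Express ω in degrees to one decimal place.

The equidistant cylindrical projection with φ₀ = 20.7° has h = 1 (meridians true) and k = cos φ₀ / cos φ along parallels.
At 47.9°: h = 1.000, k = 1.395; principal scales a = 1.395, b = 1.000.
sin(ω/2) = (a − b)/(a + b) = 0.3953/2.395 = 0.1650, so ω = 2 arcsin(0.1650) ≈ 19.0°.

19.0°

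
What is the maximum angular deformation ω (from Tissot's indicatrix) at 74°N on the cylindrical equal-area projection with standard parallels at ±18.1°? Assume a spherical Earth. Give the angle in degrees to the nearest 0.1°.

A cylindrical equal-area projection with standard parallel φ₀ has meridian scale h = cos φ / cos φ₀ and parallel scale k = cos φ₀ / cos φ (so areas are preserved, h·k = 1).
At 74°: h = 0.2900, k = 3.448; principal scales a = 3.448, b = 0.2900.
sin(ω/2) = (a − b)/(a + b) = 3.158/3.738 = 0.8449, so ω = 2 arcsin(0.8449) ≈ 115.3°.

115.3°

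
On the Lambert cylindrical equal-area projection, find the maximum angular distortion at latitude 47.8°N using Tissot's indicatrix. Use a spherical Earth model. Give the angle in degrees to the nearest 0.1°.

The Lambert cylindrical equal-area projection is the cylindrical equal-area projection with its standard parallel at the equator (φ₀ = 0). For cylindrical equal-area with standard parallel φ₀, h = cos φ / cos φ₀ and k = cos φ₀ / cos φ, so h·k = 1.
At 47.8°: h = 0.6717, k = 1.489; principal scales a = 1.489, b = 0.6717.
sin(ω/2) = (a − b)/(a + b) = 0.8170/2.160 = 0.3782, so ω = 2 arcsin(0.3782) ≈ 44.4°.

44.4°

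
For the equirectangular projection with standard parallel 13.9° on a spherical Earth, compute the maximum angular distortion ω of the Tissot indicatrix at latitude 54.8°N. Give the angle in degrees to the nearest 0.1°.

29.5°

With standard parallel φ₀ = 13.9°, the equirectangular projection gives x = Rλ cos φ₀, y = Rφ, so h = 1 and k = cos 13.9° / cos φ.
At 54.8°: h = 1.000, k = 1.684; principal scales a = 1.684, b = 1.000.
sin(ω/2) = (a − b)/(a + b) = 0.6840/2.684 = 0.2548, so ω = 2 arcsin(0.2548) ≈ 29.5°.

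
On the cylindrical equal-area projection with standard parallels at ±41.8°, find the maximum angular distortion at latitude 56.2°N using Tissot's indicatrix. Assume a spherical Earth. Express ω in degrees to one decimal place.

33.1°

Cylindrical equal-area (φ₀ = 41.8°): h = cos φ / cos 41.8° along meridians, k = cos 41.8° / cos φ along parallels; h·k = 1.
At 56.2°: h = 0.7462, k = 1.340; principal scales a = 1.340, b = 0.7462.
sin(ω/2) = (a − b)/(a + b) = 0.5938/2.086 = 0.2846, so ω = 2 arcsin(0.2846) ≈ 33.1°.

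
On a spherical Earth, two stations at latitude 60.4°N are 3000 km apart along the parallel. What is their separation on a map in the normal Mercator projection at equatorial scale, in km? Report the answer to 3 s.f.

The Mercator projection is conformal; its linear scale factor is the same in every direction and equals sec φ = 1/cos φ.
Along the parallel, k = sec 60.4° = 1/0.4939 = 2.025.
Map distance = 3000 × 2.025 ≈ 6070 km.

6070 km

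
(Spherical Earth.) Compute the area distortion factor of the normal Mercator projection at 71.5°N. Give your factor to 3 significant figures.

9.93

Mercator is conformal, so the point scale is isotropic: h = k = sec φ = 1/cos φ.
Areal scale = k² = sec²φ = 1/cos²(71.5°) = 1/0.3173² = 9.932.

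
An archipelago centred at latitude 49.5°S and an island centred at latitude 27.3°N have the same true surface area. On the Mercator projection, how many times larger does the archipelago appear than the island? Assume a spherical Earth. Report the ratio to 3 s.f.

Mercator is conformal with k = sec φ, so areal scale = k² = sec²φ.
At 49.5°: sec²(49.5°) = 1/0.6494² = 2.371.
At 27.3°: sec²(27.3°) = 1/0.8886² = 1.266.
Ratio = 2.371/1.266 = cos²(27.3°)/cos²(49.5°) ≈ 1.87.

1.87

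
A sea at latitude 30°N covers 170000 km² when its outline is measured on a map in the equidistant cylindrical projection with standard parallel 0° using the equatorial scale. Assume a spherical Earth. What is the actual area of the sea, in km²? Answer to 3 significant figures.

For the equirectangular projection with φ₀ = 0 (plate carrée), h = 1 along meridians and k = sec φ along parallels.
Areal scale = h·k = 1 × sec φ; at 30°, h = 1.000, k = 1.155, so h·k = 1.155.
True area = apparent / (areal scale) = 170000 / 1.155 ≈ 147000 km².

147000 km²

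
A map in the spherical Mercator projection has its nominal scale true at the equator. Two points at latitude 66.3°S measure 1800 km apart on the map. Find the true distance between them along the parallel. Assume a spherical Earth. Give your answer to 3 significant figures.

For Mercator, h = k = sec φ (a conformal cylindrical projection has a single point scale, 1/cos φ).
Along the parallel at 66.3°, map distances are exaggerated by k = sec 66.3° = 2.488.
True distance = 1800 / 2.488 = 1800 × cos 66.3° ≈ 724 km.

724 km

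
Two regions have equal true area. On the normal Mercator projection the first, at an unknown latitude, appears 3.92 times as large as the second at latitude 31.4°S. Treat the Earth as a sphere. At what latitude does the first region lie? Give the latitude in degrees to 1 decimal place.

64.5°

For equal true areas on Mercator, apparent areas scale as sec²φ, so the ratio is cos²φ₂ / cos²φ₁.
cos²φ₂ / cos²φ₁ = 3.92  ⇒  cos φ₁ = cos 31.4° / √3.92 = 0.8536/1.980 = 0.4311.
φ₁ = arccos(0.4311) ≈ 64.5°.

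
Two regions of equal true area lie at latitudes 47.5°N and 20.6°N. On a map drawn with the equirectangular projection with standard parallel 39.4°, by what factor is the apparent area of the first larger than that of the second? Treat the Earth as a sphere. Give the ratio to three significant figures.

1.39

The equidistant cylindrical projection with φ₀ = 39.4° has h = 1 (meridians true) and k = cos φ₀ / cos φ along parallels.
Areal scale at 47.5°: h·k = 1.000 × 1.144 = 1.144.
Areal scale at 20.6°: h·k = 1.000 × 0.8255 = 0.8255.
Ratio = 1.144/0.8255 ≈ 1.39.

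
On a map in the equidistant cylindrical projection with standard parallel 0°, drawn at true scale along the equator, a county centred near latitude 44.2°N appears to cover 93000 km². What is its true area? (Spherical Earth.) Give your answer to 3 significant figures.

For the equirectangular projection with φ₀ = 0 (plate carrée), h = 1 along meridians and k = sec φ along parallels.
Areal scale = h·k = 1 × sec φ; at 44.2°, h = 1.000, k = 1.395, so h·k = 1.395.
True area = apparent / (areal scale) = 93000 / 1.395 ≈ 66700 km².

66700 km²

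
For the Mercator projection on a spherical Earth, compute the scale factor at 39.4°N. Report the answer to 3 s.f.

1.29

Mercator is conformal, so the point scale is isotropic: h = k = sec φ = 1/cos φ.
k = 1/cos 39.4° = 1/0.7727 = 1.294.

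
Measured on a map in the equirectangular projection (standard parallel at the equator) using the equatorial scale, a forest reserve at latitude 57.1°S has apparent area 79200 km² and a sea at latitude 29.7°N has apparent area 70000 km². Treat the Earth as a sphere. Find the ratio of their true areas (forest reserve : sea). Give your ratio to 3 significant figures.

0.708

Plate carrée has h = 1 and k = sec φ, giving areal scale sec φ; true area = (apparent area) · cos φ.
True area of forest reserve: 79200 × cos(57.1°) = 79200 × 0.5432 = 43020 km².
True area of sea: 70000 × cos(29.7°) = 70000 × 0.8686 = 60800 km².
Ratio = 43020 / 60800 ≈ 0.708.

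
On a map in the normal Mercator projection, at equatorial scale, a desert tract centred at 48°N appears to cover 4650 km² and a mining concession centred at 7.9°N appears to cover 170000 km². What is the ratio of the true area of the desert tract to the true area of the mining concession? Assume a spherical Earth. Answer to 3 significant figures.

0.0125

Mercator's areal exaggeration is sec²φ; hence true area = (apparent area) · cos²φ.
True area of desert tract: 4650 × cos²(48°) = 4650 × 0.4477 = 2082 km².
True area of mining concession: 170000 × cos²(7.9°) = 170000 × 0.9811 = 166800 km².
Ratio = 2082 / 166800 ≈ 0.0125.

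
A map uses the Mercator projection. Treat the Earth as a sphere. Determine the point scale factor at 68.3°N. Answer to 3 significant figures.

2.70

The Mercator projection is conformal; its linear scale factor is the same in every direction and equals sec φ = 1/cos φ.
k = 1/cos 68.3° = 1/0.3697 = 2.705.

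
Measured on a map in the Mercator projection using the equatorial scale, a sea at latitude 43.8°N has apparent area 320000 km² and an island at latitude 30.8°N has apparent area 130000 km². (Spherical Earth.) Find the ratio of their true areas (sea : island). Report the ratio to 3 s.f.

1.74

On Mercator the areal scale is sec²φ, so true area = apparent × cos²φ.
True area of sea: 320000 × cos²(43.8°) = 320000 × 0.5209 = 166700 km².
True area of island: 130000 × cos²(30.8°) = 130000 × 0.7378 = 95920 km².
Ratio = 166700 / 95920 ≈ 1.74.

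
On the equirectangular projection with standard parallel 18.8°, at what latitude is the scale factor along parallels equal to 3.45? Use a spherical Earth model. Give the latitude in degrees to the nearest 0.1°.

74.1°

In the equirectangular projection with standard parallel φ₀ = 18.8° (x = Rλ cos φ₀, y = Rφ), meridians are true-scale (h = 1) and the parallel scale is k = cos φ₀ / cos φ.
k = cos φ₀ / cos φ = 3.45  ⇒  cos φ = cos 18.8° / 3.45 = 0.2744.
φ = arccos(0.2744) ≈ 74.1°.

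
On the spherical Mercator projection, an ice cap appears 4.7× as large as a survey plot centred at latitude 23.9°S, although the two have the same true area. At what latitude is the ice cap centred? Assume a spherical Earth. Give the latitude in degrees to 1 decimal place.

Mercator areal scale is sec²φ, so apparent-area ratio = sec²φ₁ / sec²φ₂ = cos²φ₂ / cos²φ₁.
cos²φ₂ / cos²φ₁ = 4.7  ⇒  cos φ₁ = cos 23.9° / √4.7 = 0.9143/2.168 = 0.4217.
φ₁ = arccos(0.4217) ≈ 65.1°.

65.1°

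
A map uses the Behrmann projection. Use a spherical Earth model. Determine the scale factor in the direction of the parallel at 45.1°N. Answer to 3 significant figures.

1.23

The Behrmann projection is cylindrical equal-area with φ₀ = 30°. A cylindrical equal-area projection with standard parallel φ₀ has meridian scale h = cos φ / cos φ₀ and parallel scale k = cos φ₀ / cos φ (so areas are preserved, h·k = 1).
k = cos 30° / cos 45.1° = 0.8660/0.7059 = 1.227.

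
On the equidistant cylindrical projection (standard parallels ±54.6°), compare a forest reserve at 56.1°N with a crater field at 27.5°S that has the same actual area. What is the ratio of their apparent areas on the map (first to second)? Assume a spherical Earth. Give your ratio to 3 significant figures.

With standard parallel φ₀ = 54.6°, the equirectangular projection gives x = Rλ cos φ₀, y = Rφ, so h = 1 and k = cos 54.6° / cos φ.
Areal scale at 56.1°: h·k = 1.000 × 1.039 = 1.039.
Areal scale at 27.5°: h·k = 1.000 × 0.6531 = 0.6531.
Ratio = 1.039/0.6531 ≈ 1.59.

1.59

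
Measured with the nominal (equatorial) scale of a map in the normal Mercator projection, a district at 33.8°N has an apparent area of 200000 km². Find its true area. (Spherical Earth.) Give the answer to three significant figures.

138000 km²

The Mercator projection is conformal; its linear scale factor is the same in every direction and equals sec φ = 1/cos φ.
Areal scale = k² = sec²φ = 1/cos²(33.8°) = 1/0.8310² = 1.448.
True area = apparent / (areal scale) = 200000 / 1.448 ≈ 138000 km².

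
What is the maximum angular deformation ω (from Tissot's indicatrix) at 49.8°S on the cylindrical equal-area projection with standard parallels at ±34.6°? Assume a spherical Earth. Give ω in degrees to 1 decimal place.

A cylindrical equal-area projection with standard parallel φ₀ has meridian scale h = cos φ / cos φ₀ and parallel scale k = cos φ₀ / cos φ (so areas are preserved, h·k = 1).
At 49.8°: h = 0.7841, k = 1.275; principal scales a = 1.275, b = 0.7841.
sin(ω/2) = (a − b)/(a + b) = 0.4911/2.059 = 0.2385, so ω = 2 arcsin(0.2385) ≈ 27.6°.

27.6°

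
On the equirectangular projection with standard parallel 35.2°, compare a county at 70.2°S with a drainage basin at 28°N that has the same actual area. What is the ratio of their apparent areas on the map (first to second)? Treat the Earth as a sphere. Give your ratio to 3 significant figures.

2.61

With standard parallel φ₀ = 35.2°, the equirectangular projection gives x = Rλ cos φ₀, y = Rφ, so h = 1 and k = cos 35.2° / cos φ.
Areal scale at 70.2°: h·k = 1.000 × 2.412 = 2.412.
Areal scale at 28°: h·k = 1.000 × 0.9255 = 0.9255.
Ratio = 2.412/0.9255 ≈ 2.61.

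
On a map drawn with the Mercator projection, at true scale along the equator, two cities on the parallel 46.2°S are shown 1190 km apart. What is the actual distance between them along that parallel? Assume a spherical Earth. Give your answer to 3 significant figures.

824 km

Mercator is conformal, so the point scale is isotropic: h = k = sec φ = 1/cos φ.
Along the parallel at 46.2°, map distances are exaggerated by k = sec 46.2° = 1.445.
True distance = 1190 / 1.445 = 1190 × cos 46.2° ≈ 824 km.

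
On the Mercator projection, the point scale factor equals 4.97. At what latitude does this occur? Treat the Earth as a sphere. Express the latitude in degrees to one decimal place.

78.4°

Mercator scale is k = sec φ = 1/cos φ.
1/cos φ = 4.97  ⇒  cos φ = 0.2012  ⇒  φ = arccos(0.2012) ≈ 78.4°.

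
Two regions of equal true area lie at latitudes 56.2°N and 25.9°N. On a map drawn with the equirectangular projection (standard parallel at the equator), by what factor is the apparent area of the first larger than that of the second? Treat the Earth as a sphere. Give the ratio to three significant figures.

In the plate carrée (x = Rλ, y = Rφ), meridians are true-scale (h = 1) and parallels are stretched by k = sec φ.
Areal scale at 56.2°: h·k = 1.000 × 1.798 = 1.798.
Areal scale at 25.9°: h·k = 1.000 × 1.112 = 1.112.
Ratio = 1.798/1.112 ≈ 1.62.

1.62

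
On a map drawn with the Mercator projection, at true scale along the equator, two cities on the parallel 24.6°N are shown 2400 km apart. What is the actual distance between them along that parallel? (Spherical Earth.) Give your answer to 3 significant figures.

2180 km

For Mercator, h = k = sec φ (a conformal cylindrical projection has a single point scale, 1/cos φ).
Along the parallel at 24.6°, map distances are exaggerated by k = sec 24.6° = 1.100.
True distance = 2400 / 1.100 = 2400 × cos 24.6° ≈ 2180 km.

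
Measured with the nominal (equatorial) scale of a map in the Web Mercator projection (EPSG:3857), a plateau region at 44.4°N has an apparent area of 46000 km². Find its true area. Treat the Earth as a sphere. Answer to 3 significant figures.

The Mercator projection is conformal; its linear scale factor is the same in every direction and equals sec φ = 1/cos φ.
Areal scale = k² = sec²φ = 1/cos²(44.4°) = 1/0.7145² = 1.959.
True area = apparent / (areal scale) = 46000 / 1.959 ≈ 23500 km².

23500 km²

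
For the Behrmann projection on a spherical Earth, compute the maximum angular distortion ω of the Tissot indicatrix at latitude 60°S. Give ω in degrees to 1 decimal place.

60.0°

The Behrmann projection is cylindrical equal-area with φ₀ = 30°. A cylindrical equal-area projection with standard parallel φ₀ has meridian scale h = cos φ / cos φ₀ and parallel scale k = cos φ₀ / cos φ (so areas are preserved, h·k = 1).
At 60°: h = 0.5774, k = 1.732; principal scales a = 1.732, b = 0.5774.
sin(ω/2) = (a − b)/(a + b) = 1.155/2.309 = 0.5000, so ω = 2 arcsin(0.5000) ≈ 60.0°.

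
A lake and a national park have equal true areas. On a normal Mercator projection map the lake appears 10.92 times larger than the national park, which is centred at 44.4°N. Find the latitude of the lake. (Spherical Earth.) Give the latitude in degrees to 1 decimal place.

77.5°

Mercator areal scale is sec²φ, so apparent-area ratio = sec²φ₁ / sec²φ₂ = cos²φ₂ / cos²φ₁.
cos²φ₂ / cos²φ₁ = 10.92  ⇒  cos φ₁ = cos 44.4° / √10.92 = 0.7145/3.305 = 0.2162.
φ₁ = arccos(0.2162) ≈ 77.5°.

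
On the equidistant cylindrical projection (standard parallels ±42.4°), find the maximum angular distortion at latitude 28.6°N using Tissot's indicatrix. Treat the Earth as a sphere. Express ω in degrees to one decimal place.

The equidistant cylindrical projection with φ₀ = 42.4° has h = 1 (meridians true) and k = cos φ₀ / cos φ along parallels.
At 28.6°: h = 1.000, k = 0.8411; principal scales a = 1.000, b = 0.8411.
sin(ω/2) = (a − b)/(a + b) = 0.1589/1.841 = 0.08632, so ω = 2 arcsin(0.08632) ≈ 9.9°.

9.9°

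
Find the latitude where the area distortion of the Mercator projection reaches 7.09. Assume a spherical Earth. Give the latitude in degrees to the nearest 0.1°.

67.9°

Mercator areal scale is sec²φ.
sec²φ = 7.09  ⇒  cos²φ = 0.1410  ⇒  cos φ = 0.3756.
φ = arccos(0.3756) ≈ 67.9°.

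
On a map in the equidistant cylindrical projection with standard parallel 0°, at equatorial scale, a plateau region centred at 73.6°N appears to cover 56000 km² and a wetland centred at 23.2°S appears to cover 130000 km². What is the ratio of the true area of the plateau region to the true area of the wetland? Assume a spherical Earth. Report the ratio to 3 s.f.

0.132

On the plate carrée, areal scale = h·k = 1 × sec φ, so true area = apparent × cos φ.
True area of plateau region: 56000 × cos(73.6°) = 56000 × 0.2823 = 15810 km².
True area of wetland: 130000 × cos(23.2°) = 130000 × 0.9191 = 119500 km².
Ratio = 15810 / 119500 ≈ 0.132.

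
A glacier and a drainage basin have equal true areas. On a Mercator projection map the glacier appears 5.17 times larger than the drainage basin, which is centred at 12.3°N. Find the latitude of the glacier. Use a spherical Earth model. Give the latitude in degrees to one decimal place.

On Mercator, (apparent₁)/(apparent₂) = sec²φ₁ / sec²φ₂ when true areas are equal.
cos²φ₂ / cos²φ₁ = 5.17  ⇒  cos φ₁ = cos 12.3° / √5.17 = 0.9770/2.274 = 0.4297.
φ₁ = arccos(0.4297) ≈ 64.6°.

64.6°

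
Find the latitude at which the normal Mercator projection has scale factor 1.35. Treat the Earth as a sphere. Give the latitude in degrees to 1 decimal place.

Mercator scale is k = sec φ = 1/cos φ.
1/cos φ = 1.35  ⇒  cos φ = 0.7407  ⇒  φ = arccos(0.7407) ≈ 42.2°.

42.2°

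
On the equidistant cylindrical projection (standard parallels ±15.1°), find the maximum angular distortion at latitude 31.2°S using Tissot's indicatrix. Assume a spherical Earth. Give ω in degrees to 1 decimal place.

6.9°

The equidistant cylindrical projection with φ₀ = 15.1° has h = 1 (meridians true) and k = cos φ₀ / cos φ along parallels.
At 31.2°: h = 1.000, k = 1.129; principal scales a = 1.129, b = 1.000.
sin(ω/2) = (a − b)/(a + b) = 0.1287/2.129 = 0.06047, so ω = 2 arcsin(0.06047) ≈ 6.9°.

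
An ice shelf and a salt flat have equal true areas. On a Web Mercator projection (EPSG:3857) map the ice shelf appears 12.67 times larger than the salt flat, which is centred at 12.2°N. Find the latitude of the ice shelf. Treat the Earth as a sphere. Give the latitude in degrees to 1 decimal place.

Mercator areal scale is sec²φ, so apparent-area ratio = sec²φ₁ / sec²φ₂ = cos²φ₂ / cos²φ₁.
cos²φ₂ / cos²φ₁ = 12.67  ⇒  cos φ₁ = cos 12.2° / √12.67 = 0.9774/3.559 = 0.2746.
φ₁ = arccos(0.2746) ≈ 74.1°.

74.1°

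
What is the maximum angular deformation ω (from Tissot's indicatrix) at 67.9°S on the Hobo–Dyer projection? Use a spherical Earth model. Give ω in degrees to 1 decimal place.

78.5°

Hobo–Dyer is a cylindrical equal-area projection with standard parallels at ±37.5°. Cylindrical equal-area (φ₀ = 37.5°): h = cos φ / cos 37.5° along meridians, k = cos 37.5° / cos φ along parallels; h·k = 1.
At 67.9°: h = 0.4742, k = 2.109; principal scales a = 2.109, b = 0.4742.
sin(ω/2) = (a − b)/(a + b) = 1.635/2.583 = 0.6328, so ω = 2 arcsin(0.6328) ≈ 78.5°.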